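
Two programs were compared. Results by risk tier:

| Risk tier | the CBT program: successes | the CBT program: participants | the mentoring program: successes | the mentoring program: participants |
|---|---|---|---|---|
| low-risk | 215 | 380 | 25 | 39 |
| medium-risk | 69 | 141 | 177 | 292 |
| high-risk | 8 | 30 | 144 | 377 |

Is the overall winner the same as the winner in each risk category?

Low-risk: the CBT program 215/380 = 56.6%, the mentoring program 25/39 = 64.1% → the mentoring program
Medium-risk: the CBT program 69/141 = 48.9%, the mentoring program 177/292 = 60.6% → the mentoring program
High-risk: the CBT program 8/30 = 26.7%, the mentoring program 144/377 = 38.2% → the mentoring program
Overall: the CBT program 292/551 = 53.0%, the mentoring program 346/708 = 48.9% → the CBT program
The mentoring program wins each risk group but the CBT program wins overall — the comparison reverses. The mentoring program's participants skew toward high-risk, which has a lower base rate.

No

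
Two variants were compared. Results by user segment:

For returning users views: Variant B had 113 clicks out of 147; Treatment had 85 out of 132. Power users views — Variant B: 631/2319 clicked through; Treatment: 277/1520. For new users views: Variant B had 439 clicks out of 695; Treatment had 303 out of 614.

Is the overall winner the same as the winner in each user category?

Returning users: Variant B 113/147 = 76.9%, Treatment 85/132 = 64.4% → Variant B
Power users: Variant B 631/2319 = 27.2%, Treatment 277/1520 = 18.2% → Variant B
New users: Variant B 439/695 = 63.2%, Treatment 303/614 = 49.3% → Variant B
Overall: Variant B 1183/3161 = 37.4%, Treatment 665/2266 = 29.3% → Variant B
Variant B wins overall and in every user group — no reversal.

Yes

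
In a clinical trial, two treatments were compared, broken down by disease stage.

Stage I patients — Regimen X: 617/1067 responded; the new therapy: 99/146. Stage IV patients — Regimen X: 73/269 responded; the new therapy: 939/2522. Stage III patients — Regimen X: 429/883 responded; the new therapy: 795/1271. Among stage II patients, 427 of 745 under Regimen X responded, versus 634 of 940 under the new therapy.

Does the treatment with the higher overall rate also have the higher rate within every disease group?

No

Stage I: Regimen X 617/1067 = 57.8%, the new therapy 99/146 = 67.8% → the new therapy
Stage IV: Regimen X 73/269 = 27.1%, the new therapy 939/2522 = 37.2% → the new therapy
Stage III: Regimen X 429/883 = 48.6%, the new therapy 795/1271 = 62.5% → the new therapy
Stage II: Regimen X 427/745 = 57.3%, the new therapy 634/940 = 67.4% → the new therapy
Overall: Regimen X 1546/2964 = 52.2%, the new therapy 2467/4879 = 50.6% → Regimen X
The new therapy wins each disease group but Regimen X wins overall — the comparison reverses. The new therapy's patients skew toward stage IV, which has a lower base rate.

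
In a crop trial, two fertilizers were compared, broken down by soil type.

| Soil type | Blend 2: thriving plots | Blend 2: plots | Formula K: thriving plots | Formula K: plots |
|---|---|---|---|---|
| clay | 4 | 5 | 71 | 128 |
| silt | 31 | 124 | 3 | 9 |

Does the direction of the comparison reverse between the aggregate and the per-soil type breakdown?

Clay: Blend 2 4/5 = 80.0%, Formula K 71/128 = 55.5% → Blend 2
Silt: Blend 2 31/124 = 25.0%, Formula K 3/9 = 33.3% → Formula K
Overall: Blend 2 35/129 = 27.1%, Formula K 74/137 = 54.0% → Formula K
Neither sweeps: Blend 2 wins 1 of 2 groups, Formula K wins 1. Formula K wins overall but not every group — no Simpson reversal.

No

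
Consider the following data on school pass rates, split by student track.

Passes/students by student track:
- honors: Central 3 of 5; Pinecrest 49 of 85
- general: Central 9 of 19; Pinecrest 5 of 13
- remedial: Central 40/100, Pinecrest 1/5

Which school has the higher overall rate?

Honors: Central 3/5 = 60.0%, Pinecrest 49/85 = 57.6% → Central
General: Central 9/19 = 47.4%, Pinecrest 5/13 = 38.5% → Central
Remedial: Central 40/100 = 40.0%, Pinecrest 1/5 = 20.0% → Central
Overall: Central 52/124 = 41.9%, Pinecrest 55/103 = 53.4% → Pinecrest
(Central wins every student group but Pinecrest wins overall — Central's students skew toward the low-rate remedial group.)

Pinecrest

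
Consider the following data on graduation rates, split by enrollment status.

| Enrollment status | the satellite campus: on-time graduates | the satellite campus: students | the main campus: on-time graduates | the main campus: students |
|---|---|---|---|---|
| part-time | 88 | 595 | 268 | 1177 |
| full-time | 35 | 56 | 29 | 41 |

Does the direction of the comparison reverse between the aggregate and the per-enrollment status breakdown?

No

Part-time: the satellite campus 88/595 = 14.8%, the main campus 268/1177 = 22.8% → the main campus
Full-time: the satellite campus 35/56 = 62.5%, the main campus 29/41 = 70.7% → the main campus
Overall: the satellite campus 123/651 = 18.9%, the main campus 297/1218 = 24.4% → the main campus
The main campus wins overall and in every enrollment group — no reversal.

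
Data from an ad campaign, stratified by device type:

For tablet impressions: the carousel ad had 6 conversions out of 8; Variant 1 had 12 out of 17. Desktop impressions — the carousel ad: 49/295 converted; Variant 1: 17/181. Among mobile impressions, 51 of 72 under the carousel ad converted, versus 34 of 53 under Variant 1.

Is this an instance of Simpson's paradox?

No

Tablet: the carousel ad 6/8 = 75.0%, Variant 1 12/17 = 70.6% → the carousel ad
Desktop: the carousel ad 49/295 = 16.6%, Variant 1 17/181 = 9.4% → the carousel ad
Mobile: the carousel ad 51/72 = 70.8%, Variant 1 34/53 = 64.2% → the carousel ad
Overall: the carousel ad 106/375 = 28.3%, Variant 1 63/251 = 25.1% → the carousel ad
The carousel ad wins overall and in every device group — no reversal.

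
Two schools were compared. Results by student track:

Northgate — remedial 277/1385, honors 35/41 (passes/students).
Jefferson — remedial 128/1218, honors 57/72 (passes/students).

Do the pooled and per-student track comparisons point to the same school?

Remedial: Northgate 277/1385 = 20.0%, Jefferson 128/1218 = 10.5% → Northgate
Honors: Northgate 35/41 = 85.4%, Jefferson 57/72 = 79.2% → Northgate
Overall: Northgate 312/1426 = 21.9%, Jefferson 185/1290 = 14.3% → Northgate
Northgate wins overall and in every student group — no reversal.

Yes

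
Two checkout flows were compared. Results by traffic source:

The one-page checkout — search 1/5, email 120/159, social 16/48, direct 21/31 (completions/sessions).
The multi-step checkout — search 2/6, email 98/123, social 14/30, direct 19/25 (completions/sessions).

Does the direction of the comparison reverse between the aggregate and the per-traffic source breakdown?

Search: the one-page checkout 1/5 = 20.0%, the multi-step checkout 2/6 = 33.3% → the multi-step checkout
Email: the one-page checkout 120/159 = 75.5%, the multi-step checkout 98/123 = 79.7% → the multi-step checkout
Social: the one-page checkout 16/48 = 33.3%, the multi-step checkout 14/30 = 46.7% → the multi-step checkout
Direct: the one-page checkout 21/31 = 67.7%, the multi-step checkout 19/25 = 76.0% → the multi-step checkout
Overall: the one-page checkout 158/243 = 65.0%, the multi-step checkout 133/184 = 72.3% → the multi-step checkout
The multi-step checkout wins overall and in every traffic group — no reversal.

No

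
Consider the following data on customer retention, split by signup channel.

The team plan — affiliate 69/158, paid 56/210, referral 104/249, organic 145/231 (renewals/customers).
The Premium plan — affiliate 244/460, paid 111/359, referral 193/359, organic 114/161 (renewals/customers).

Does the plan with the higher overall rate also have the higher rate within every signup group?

Affiliate: the team plan 69/158 = 43.7%, the Premium plan 244/460 = 53.0% → the Premium plan
Paid: the team plan 56/210 = 26.7%, the Premium plan 111/359 = 30.9% → the Premium plan
Referral: the team plan 104/249 = 41.8%, the Premium plan 193/359 = 53.8% → the Premium plan
Organic: the team plan 145/231 = 62.8%, the Premium plan 114/161 = 70.8% → the Premium plan
Overall: the team plan 374/848 = 44.1%, the Premium plan 662/1339 = 49.4% → the Premium plan
The Premium plan wins overall and in every signup group — no reversal.

Yes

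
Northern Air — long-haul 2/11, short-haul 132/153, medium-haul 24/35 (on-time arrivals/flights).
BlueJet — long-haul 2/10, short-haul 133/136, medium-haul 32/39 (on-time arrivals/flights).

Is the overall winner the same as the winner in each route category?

Long-haul: Northern Air 2/11 = 18.2%, BlueJet 2/10 = 20.0% → BlueJet
Short-haul: Northern Air 132/153 = 86.3%, BlueJet 133/136 = 97.8% → BlueJet
Medium-haul: Northern Air 24/35 = 68.6%, BlueJet 32/39 = 82.1% → BlueJet
Overall: Northern Air 158/199 = 79.4%, BlueJet 167/185 = 90.3% → BlueJet
BlueJet wins overall and in every route group — no reversal.

Yes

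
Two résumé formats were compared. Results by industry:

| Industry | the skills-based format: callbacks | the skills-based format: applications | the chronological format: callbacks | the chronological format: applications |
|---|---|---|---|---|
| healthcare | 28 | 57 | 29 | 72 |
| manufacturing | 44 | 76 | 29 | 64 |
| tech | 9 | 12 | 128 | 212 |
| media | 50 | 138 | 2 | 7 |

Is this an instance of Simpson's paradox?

Healthcare: the skills-based format 28/57 = 49.1%, the chronological format 29/72 = 40.3% → the skills-based format
Manufacturing: the skills-based format 44/76 = 57.9%, the chronological format 29/64 = 45.3% → the skills-based format
Tech: the skills-based format 9/12 = 75.0%, the chronological format 128/212 = 60.4% → the skills-based format
Media: the skills-based format 50/138 = 36.2%, the chronological format 2/7 = 28.6% → the skills-based format
Overall: the skills-based format 131/283 = 46.3%, the chronological format 188/355 = 53.0% → the chronological format
The skills-based format wins each industry group but the chronological format wins overall — the comparison reverses. The skills-based format's applications skew toward media, which has a lower base rate.

Yes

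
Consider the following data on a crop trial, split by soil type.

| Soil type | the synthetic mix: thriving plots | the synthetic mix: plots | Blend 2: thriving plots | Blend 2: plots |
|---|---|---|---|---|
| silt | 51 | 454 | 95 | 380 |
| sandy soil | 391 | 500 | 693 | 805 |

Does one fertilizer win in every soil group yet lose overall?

Silt: the synthetic mix 51/454 = 11.2%, Blend 2 95/380 = 25.0% → Blend 2
Sandy soil: the synthetic mix 391/500 = 78.2%, Blend 2 693/805 = 86.1% → Blend 2
Overall: the synthetic mix 442/954 = 46.3%, Blend 2 788/1185 = 66.5% → Blend 2
Blend 2 wins overall and in every soil group — no reversal.

No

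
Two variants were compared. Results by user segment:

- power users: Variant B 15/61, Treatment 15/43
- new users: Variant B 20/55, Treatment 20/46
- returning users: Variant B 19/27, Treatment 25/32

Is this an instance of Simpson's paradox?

No

Power users: Variant B 15/61 = 24.6%, Treatment 15/43 = 34.9% → Treatment
New users: Variant B 20/55 = 36.4%, Treatment 20/46 = 43.5% → Treatment
Returning users: Variant B 19/27 = 70.4%, Treatment 25/32 = 78.1% → Treatment
Overall: Variant B 54/143 = 37.8%, Treatment 60/121 = 49.6% → Treatment
Treatment wins overall and in every user group — no reversal.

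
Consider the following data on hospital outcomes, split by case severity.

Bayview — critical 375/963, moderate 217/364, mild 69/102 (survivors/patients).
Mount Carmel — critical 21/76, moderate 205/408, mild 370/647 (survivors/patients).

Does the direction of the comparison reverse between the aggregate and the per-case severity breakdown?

Critical: Bayview 375/963 = 38.9%, Mount Carmel 21/76 = 27.6% → Bayview
Moderate: Bayview 217/364 = 59.6%, Mount Carmel 205/408 = 50.2% → Bayview
Mild: Bayview 69/102 = 67.6%, Mount Carmel 370/647 = 57.2% → Bayview
Overall: Bayview 661/1429 = 46.3%, Mount Carmel 596/1131 = 52.7% → Mount Carmel
Bayview wins each case group but Mount Carmel wins overall — the comparison reverses. Bayview's patients skew toward critical, which has a lower base rate.

Yes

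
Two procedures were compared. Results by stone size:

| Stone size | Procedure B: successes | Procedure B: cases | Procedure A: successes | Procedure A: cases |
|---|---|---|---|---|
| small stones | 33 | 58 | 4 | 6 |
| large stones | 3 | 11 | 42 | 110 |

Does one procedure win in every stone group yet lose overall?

Yes

Small stones: Procedure B 33/58 = 56.9%, Procedure A 4/6 = 66.7% → Procedure A
Large stones: Procedure B 3/11 = 27.3%, Procedure A 42/110 = 38.2% → Procedure A
Overall: Procedure B 36/69 = 52.2%, Procedure A 46/116 = 39.7% → Procedure B
Procedure A wins each stone group but Procedure B wins overall — the comparison reverses. Procedure A's cases skew toward large stones, which has a lower base rate.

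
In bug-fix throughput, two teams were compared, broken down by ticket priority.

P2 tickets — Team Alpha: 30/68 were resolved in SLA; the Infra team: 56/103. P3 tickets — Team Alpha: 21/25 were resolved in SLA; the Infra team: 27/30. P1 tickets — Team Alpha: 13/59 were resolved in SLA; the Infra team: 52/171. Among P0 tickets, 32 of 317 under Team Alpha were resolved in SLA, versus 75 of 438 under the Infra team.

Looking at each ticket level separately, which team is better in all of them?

P2: Team Alpha 30/68 = 44.1%, the Infra team 56/103 = 54.4% → the Infra team
P3: Team Alpha 21/25 = 84.0%, the Infra team 27/30 = 90.0% → the Infra team
P1: Team Alpha 13/59 = 22.0%, the Infra team 52/171 = 30.4% → the Infra team
P0: Team Alpha 32/317 = 10.1%, the Infra team 75/438 = 17.1% → the Infra team
The Infra team has the higher rate in all 4 groups.

the Infra team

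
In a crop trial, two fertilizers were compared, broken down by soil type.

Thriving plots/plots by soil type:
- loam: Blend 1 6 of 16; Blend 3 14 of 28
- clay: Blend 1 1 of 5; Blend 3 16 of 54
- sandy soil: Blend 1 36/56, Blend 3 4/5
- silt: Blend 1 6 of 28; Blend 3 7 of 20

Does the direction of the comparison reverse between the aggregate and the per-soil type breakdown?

Loam: Blend 1 6/16 = 37.5%, Blend 3 14/28 = 50.0% → Blend 3
Clay: Blend 1 1/5 = 20.0%, Blend 3 16/54 = 29.6% → Blend 3
Sandy soil: Blend 1 36/56 = 64.3%, Blend 3 4/5 = 80.0% → Blend 3
Silt: Blend 1 6/28 = 21.4%, Blend 3 7/20 = 35.0% → Blend 3
Overall: Blend 1 49/105 = 46.7%, Blend 3 41/107 = 38.3% → Blend 1
Blend 3 wins each soil group but Blend 1 wins overall — the comparison reverses. Blend 3's plots skew toward clay, which has a lower base rate.

Yes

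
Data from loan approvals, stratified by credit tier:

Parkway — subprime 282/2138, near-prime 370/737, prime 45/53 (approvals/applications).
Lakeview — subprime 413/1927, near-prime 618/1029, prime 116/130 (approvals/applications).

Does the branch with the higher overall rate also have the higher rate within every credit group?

Yes

Subprime: Parkway 282/2138 = 13.2%, Lakeview 413/1927 = 21.4% → Lakeview
Near-prime: Parkway 370/737 = 50.2%, Lakeview 618/1029 = 60.1% → Lakeview
Prime: Parkway 45/53 = 84.9%, Lakeview 116/130 = 89.2% → Lakeview
Overall: Parkway 697/2928 = 23.8%, Lakeview 1147/3086 = 37.2% → Lakeview
Lakeview wins overall and in every credit group — no reversal.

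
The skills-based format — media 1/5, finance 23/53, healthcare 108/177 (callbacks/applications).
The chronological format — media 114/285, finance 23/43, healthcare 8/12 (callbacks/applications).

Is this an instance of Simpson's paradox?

Yes

Media: the skills-based format 1/5 = 20.0%, the chronological format 114/285 = 40.0% → the chronological format
Finance: the skills-based format 23/53 = 43.4%, the chronological format 23/43 = 53.5% → the chronological format
Healthcare: the skills-based format 108/177 = 61.0%, the chronological format 8/12 = 66.7% → the chronological format
Overall: the skills-based format 132/235 = 56.2%, the chronological format 145/340 = 42.6% → the skills-based format
The chronological format wins each industry group but the skills-based format wins overall — the comparison reverses. The chronological format's applications skew toward media, which has a lower base rate.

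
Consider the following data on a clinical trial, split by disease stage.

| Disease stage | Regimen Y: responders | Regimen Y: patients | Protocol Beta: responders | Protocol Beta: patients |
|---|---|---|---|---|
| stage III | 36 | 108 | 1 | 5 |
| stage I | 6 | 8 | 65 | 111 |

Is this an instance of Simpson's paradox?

Yes

Stage III: Regimen Y 36/108 = 33.3%, Protocol Beta 1/5 = 20.0% → Regimen Y
Stage I: Regimen Y 6/8 = 75.0%, Protocol Beta 65/111 = 58.6% → Regimen Y
Overall: Regimen Y 42/116 = 36.2%, Protocol Beta 66/116 = 56.9% → Protocol Beta
Regimen Y wins each disease group but Protocol Beta wins overall — the comparison reverses. Regimen Y's patients skew toward stage III, which has a lower base rate.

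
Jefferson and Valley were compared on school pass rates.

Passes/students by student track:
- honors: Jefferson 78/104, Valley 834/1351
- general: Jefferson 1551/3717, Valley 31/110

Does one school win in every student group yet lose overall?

Yes

Honors: Jefferson 78/104 = 75.0%, Valley 834/1351 = 61.7% → Jefferson
General: Jefferson 1551/3717 = 41.7%, Valley 31/110 = 28.2% → Jefferson
Overall: Jefferson 1629/3821 = 42.6%, Valley 865/1461 = 59.2% → Valley
Jefferson wins each student group but Valley wins overall — the comparison reverses. Jefferson's students skew toward general, which has a lower base rate.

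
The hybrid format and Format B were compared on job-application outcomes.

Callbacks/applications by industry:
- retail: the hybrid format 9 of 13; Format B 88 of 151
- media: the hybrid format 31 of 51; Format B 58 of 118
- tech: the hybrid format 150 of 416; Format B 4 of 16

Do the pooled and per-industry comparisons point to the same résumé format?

Retail: the hybrid format 9/13 = 69.2%, Format B 88/151 = 58.3% → the hybrid format
Media: the hybrid format 31/51 = 60.8%, Format B 58/118 = 49.2% → the hybrid format
Tech: the hybrid format 150/416 = 36.1%, Format B 4/16 = 25.0% → the hybrid format
Overall: the hybrid format 190/480 = 39.6%, Format B 150/285 = 52.6% → Format B
The hybrid format wins each industry group but Format B wins overall — the comparison reverses. The hybrid format's applications skew toward tech, which has a lower base rate.

No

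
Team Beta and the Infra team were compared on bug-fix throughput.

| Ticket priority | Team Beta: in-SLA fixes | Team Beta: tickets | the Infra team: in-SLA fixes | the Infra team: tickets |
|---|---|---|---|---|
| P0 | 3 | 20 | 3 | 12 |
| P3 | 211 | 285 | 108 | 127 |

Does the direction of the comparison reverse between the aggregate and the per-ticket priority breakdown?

No

P0: Team Beta 3/20 = 15.0%, the Infra team 3/12 = 25.0% → the Infra team
P3: Team Beta 211/285 = 74.0%, the Infra team 108/127 = 85.0% → the Infra team
Overall: Team Beta 214/305 = 70.2%, the Infra team 111/139 = 79.9% → the Infra team
The Infra team wins overall and in every ticket group — no reversal.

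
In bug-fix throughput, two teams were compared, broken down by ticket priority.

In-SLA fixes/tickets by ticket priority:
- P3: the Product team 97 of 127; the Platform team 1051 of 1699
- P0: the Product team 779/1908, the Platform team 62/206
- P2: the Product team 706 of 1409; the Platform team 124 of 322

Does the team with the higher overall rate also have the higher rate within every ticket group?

P3: the Product team 97/127 = 76.4%, the Platform team 1051/1699 = 61.9% → the Product team
P0: the Product team 779/1908 = 40.8%, the Platform team 62/206 = 30.1% → the Product team
P2: the Product team 706/1409 = 50.1%, the Platform team 124/322 = 38.5% → the Product team
Overall: the Product team 1582/3444 = 45.9%, the Platform team 1237/2227 = 55.5% → the Platform team
The Product team wins each ticket group but the Platform team wins overall — the comparison reverses. The Product team's tickets skew toward P0, which has a lower base rate.

No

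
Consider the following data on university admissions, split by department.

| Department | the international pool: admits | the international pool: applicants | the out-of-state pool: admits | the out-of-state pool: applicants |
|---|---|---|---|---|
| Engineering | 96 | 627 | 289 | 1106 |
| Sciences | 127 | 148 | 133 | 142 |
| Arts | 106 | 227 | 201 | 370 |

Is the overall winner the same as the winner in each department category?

Yes

Engineering: the international pool 96/627 = 15.3%, the out-of-state pool 289/1106 = 26.1% → the out-of-state pool
Sciences: the international pool 127/148 = 85.8%, the out-of-state pool 133/142 = 93.7% → the out-of-state pool
Arts: the international pool 106/227 = 46.7%, the out-of-state pool 201/370 = 54.3% → the out-of-state pool
Overall: the international pool 329/1002 = 32.8%, the out-of-state pool 623/1618 = 38.5% → the out-of-state pool
The out-of-state pool wins overall and in every department group — no reversal.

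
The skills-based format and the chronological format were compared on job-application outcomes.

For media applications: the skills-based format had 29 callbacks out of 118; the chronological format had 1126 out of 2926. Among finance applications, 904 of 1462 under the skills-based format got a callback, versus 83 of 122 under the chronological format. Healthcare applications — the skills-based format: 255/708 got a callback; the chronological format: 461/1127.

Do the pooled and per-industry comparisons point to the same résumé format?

Media: the skills-based format 29/118 = 24.6%, the chronological format 1126/2926 = 38.5% → the chronological format
Finance: the skills-based format 904/1462 = 61.8%, the chronological format 83/122 = 68.0% → the chronological format
Healthcare: the skills-based format 255/708 = 36.0%, the chronological format 461/1127 = 40.9% → the chronological format
Overall: the skills-based format 1188/2288 = 51.9%, the chronological format 1670/4175 = 40.0% → the skills-based format
The chronological format wins each industry group but the skills-based format wins overall — the comparison reverses. The chronological format's applications skew toward media, which has a lower base rate.

No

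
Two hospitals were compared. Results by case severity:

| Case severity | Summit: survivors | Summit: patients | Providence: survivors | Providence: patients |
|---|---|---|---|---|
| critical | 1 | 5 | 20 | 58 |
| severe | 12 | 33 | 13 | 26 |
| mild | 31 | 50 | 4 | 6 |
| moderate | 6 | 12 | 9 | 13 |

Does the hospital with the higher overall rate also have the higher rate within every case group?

No

Critical: Summit 1/5 = 20.0%, Providence 20/58 = 34.5% → Providence
Severe: Summit 12/33 = 36.4%, Providence 13/26 = 50.0% → Providence
Mild: Summit 31/50 = 62.0%, Providence 4/6 = 66.7% → Providence
Moderate: Summit 6/12 = 50.0%, Providence 9/13 = 69.2% → Providence
Overall: Summit 50/100 = 50.0%, Providence 46/103 = 44.7% → Summit
Providence wins each case group but Summit wins overall — the comparison reverses. Providence's patients skew toward critical, which has a lower base rate.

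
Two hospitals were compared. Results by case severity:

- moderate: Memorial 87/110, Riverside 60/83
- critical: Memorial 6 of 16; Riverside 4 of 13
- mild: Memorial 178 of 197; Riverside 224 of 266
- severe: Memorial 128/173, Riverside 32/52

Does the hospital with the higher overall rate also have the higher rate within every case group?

Yes

Moderate: Memorial 87/110 = 79.1%, Riverside 60/83 = 72.3% → Memorial
Critical: Memorial 6/16 = 37.5%, Riverside 4/13 = 30.8% → Memorial
Mild: Memorial 178/197 = 90.4%, Riverside 224/266 = 84.2% → Memorial
Severe: Memorial 128/173 = 74.0%, Riverside 32/52 = 61.5% → Memorial
Overall: Memorial 399/496 = 80.4%, Riverside 320/414 = 77.3% → Memorial
Memorial wins overall and in every case group — no reversal.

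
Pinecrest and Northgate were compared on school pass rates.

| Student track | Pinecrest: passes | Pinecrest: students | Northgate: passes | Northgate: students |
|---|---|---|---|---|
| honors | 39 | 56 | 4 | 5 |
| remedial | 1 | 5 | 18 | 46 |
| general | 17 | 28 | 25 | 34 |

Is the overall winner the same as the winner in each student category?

No

Honors: Pinecrest 39/56 = 69.6%, Northgate 4/5 = 80.0% → Northgate
Remedial: Pinecrest 1/5 = 20.0%, Northgate 18/46 = 39.1% → Northgate
General: Pinecrest 17/28 = 60.7%, Northgate 25/34 = 73.5% → Northgate
Overall: Pinecrest 57/89 = 64.0%, Northgate 47/85 = 55.3% → Pinecrest
Northgate wins each student group but Pinecrest wins overall — the comparison reverses. Northgate's students skew toward remedial, which has a lower base rate.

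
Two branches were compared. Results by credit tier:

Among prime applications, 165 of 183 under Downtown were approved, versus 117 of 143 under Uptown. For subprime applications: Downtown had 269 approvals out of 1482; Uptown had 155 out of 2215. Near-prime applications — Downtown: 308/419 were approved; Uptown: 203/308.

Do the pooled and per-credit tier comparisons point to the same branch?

Yes

Prime: Downtown 165/183 = 90.2%, Uptown 117/143 = 81.8% → Downtown
Subprime: Downtown 269/1482 = 18.2%, Uptown 155/2215 = 7.0% → Downtown
Near-prime: Downtown 308/419 = 73.5%, Uptown 203/308 = 65.9% → Downtown
Overall: Downtown 742/2084 = 35.6%, Uptown 475/2666 = 17.8% → Downtown
Downtown wins overall and in every credit group — no reversal.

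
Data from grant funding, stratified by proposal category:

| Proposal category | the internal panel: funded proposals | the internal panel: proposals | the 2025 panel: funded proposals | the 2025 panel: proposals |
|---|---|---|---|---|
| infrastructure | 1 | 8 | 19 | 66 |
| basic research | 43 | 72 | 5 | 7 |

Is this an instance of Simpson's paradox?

Yes

Infrastructure: the internal panel 1/8 = 12.5%, the 2025 panel 19/66 = 28.8% → the 2025 panel
Basic research: the internal panel 43/72 = 59.7%, the 2025 panel 5/7 = 71.4% → the 2025 panel
Overall: the internal panel 44/80 = 55.0%, the 2025 panel 24/73 = 32.9% → the internal panel
The 2025 panel wins each proposal group but the internal panel wins overall — the comparison reverses. The 2025 panel's proposals skew toward infrastructure, which has a lower base rate.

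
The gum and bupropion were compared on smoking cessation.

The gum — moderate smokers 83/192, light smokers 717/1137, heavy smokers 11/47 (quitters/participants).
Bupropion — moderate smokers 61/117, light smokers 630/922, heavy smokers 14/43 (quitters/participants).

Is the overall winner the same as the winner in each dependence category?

Moderate smokers: the gum 83/192 = 43.2%, bupropion 61/117 = 52.1% → bupropion
Light smokers: the gum 717/1137 = 63.1%, bupropion 630/922 = 68.3% → bupropion
Heavy smokers: the gum 11/47 = 23.4%, bupropion 14/43 = 32.6% → bupropion
Overall: the gum 811/1376 = 58.9%, bupropion 705/1082 = 65.2% → bupropion
Bupropion wins overall and in every dependence group — no reversal.

Yes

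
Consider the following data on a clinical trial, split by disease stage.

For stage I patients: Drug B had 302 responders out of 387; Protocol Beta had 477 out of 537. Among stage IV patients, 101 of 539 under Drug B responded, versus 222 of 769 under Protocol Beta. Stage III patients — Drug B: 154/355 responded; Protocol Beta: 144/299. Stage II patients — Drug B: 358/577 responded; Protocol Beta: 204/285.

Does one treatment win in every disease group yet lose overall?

No

Stage I: Drug B 302/387 = 78.0%, Protocol Beta 477/537 = 88.8% → Protocol Beta
Stage IV: Drug B 101/539 = 18.7%, Protocol Beta 222/769 = 28.9% → Protocol Beta
Stage III: Drug B 154/355 = 43.4%, Protocol Beta 144/299 = 48.2% → Protocol Beta
Stage II: Drug B 358/577 = 62.0%, Protocol Beta 204/285 = 71.6% → Protocol Beta
Overall: Drug B 915/1858 = 49.2%, Protocol Beta 1047/1890 = 55.4% → Protocol Beta
Protocol Beta wins overall and in every disease group — no reversal.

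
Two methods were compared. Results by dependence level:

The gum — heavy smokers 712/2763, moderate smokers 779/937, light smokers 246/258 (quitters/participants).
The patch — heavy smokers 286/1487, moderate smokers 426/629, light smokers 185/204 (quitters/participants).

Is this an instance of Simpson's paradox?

No

Heavy smokers: the gum 712/2763 = 25.8%, the patch 286/1487 = 19.2% → the gum
Moderate smokers: the gum 779/937 = 83.1%, the patch 426/629 = 67.7% → the gum
Light smokers: the gum 246/258 = 95.3%, the patch 185/204 = 90.7% → the gum
Overall: the gum 1737/3958 = 43.9%, the patch 897/2320 = 38.7% → the gum
The gum wins overall and in every dependence group — no reversal.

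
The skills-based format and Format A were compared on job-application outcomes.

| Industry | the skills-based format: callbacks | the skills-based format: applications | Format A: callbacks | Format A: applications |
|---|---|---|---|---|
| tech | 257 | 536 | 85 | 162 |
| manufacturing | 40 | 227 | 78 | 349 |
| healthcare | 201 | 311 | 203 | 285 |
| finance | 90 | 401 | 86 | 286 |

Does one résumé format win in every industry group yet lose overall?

No

Tech: the skills-based format 257/536 = 47.9%, Format A 85/162 = 52.5% → Format A
Manufacturing: the skills-based format 40/227 = 17.6%, Format A 78/349 = 22.3% → Format A
Healthcare: the skills-based format 201/311 = 64.6%, Format A 203/285 = 71.2% → Format A
Finance: the skills-based format 90/401 = 22.4%, Format A 86/286 = 30.1% → Format A
Overall: the skills-based format 588/1475 = 39.9%, Format A 452/1082 = 41.8% → Format A
Format A wins overall and in every industry group — no reversal.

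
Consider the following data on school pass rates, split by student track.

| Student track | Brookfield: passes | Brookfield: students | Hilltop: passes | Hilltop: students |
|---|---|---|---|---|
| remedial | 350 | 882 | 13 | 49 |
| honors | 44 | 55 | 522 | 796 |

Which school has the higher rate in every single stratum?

Brookfield

Remedial: Brookfield 350/882 = 39.7%, Hilltop 13/49 = 26.5% → Brookfield
Honors: Brookfield 44/55 = 80.0%, Hilltop 522/796 = 65.6% → Brookfield
Brookfield has the higher rate in both groups.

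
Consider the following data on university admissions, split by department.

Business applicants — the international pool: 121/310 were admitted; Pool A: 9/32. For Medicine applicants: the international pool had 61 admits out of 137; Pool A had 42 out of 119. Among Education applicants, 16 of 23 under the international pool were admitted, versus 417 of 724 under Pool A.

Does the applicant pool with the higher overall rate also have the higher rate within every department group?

Business: the international pool 121/310 = 39.0%, Pool A 9/32 = 28.1% → the international pool
Medicine: the international pool 61/137 = 44.5%, Pool A 42/119 = 35.3% → the international pool
Education: the international pool 16/23 = 69.6%, Pool A 417/724 = 57.6% → the international pool
Overall: the international pool 198/470 = 42.1%, Pool A 468/875 = 53.5% → Pool A
The international pool wins each department group but Pool A wins overall — the comparison reverses. The international pool's applicants skew toward Business, which has a lower base rate.

No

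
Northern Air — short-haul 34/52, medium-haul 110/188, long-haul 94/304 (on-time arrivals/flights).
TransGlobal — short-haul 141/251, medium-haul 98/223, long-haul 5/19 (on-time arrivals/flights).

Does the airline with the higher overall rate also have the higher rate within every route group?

No

Short-haul: Northern Air 34/52 = 65.4%, TransGlobal 141/251 = 56.2% → Northern Air
Medium-haul: Northern Air 110/188 = 58.5%, TransGlobal 98/223 = 43.9% → Northern Air
Long-haul: Northern Air 94/304 = 30.9%, TransGlobal 5/19 = 26.3% → Northern Air
Overall: Northern Air 238/544 = 43.8%, TransGlobal 244/493 = 49.5% → TransGlobal
Northern Air wins each route group but TransGlobal wins overall — the comparison reverses. Northern Air's flights skew toward long-haul, which has a lower base rate.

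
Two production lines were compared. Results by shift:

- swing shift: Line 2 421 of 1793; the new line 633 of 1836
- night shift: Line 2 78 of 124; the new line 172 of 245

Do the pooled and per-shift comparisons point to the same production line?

Swing shift: Line 2 421/1793 = 23.5%, the new line 633/1836 = 34.5% → the new line
Night shift: Line 2 78/124 = 62.9%, the new line 172/245 = 70.2% → the new line
Overall: Line 2 499/1917 = 26.0%, the new line 805/2081 = 38.7% → the new line
The new line wins overall and in every shift group — no reversal.

Yes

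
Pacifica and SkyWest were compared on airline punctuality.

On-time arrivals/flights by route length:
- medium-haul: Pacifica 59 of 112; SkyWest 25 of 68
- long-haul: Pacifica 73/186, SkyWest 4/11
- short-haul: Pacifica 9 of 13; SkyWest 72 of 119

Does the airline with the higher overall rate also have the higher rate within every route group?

No

Medium-haul: Pacifica 59/112 = 52.7%, SkyWest 25/68 = 36.8% → Pacifica
Long-haul: Pacifica 73/186 = 39.2%, SkyWest 4/11 = 36.4% → Pacifica
Short-haul: Pacifica 9/13 = 69.2%, SkyWest 72/119 = 60.5% → Pacifica
Overall: Pacifica 141/311 = 45.3%, SkyWest 101/198 = 51.0% → SkyWest
Pacifica wins each route group but SkyWest wins overall — the comparison reverses. Pacifica's flights skew toward long-haul, which has a lower base rate.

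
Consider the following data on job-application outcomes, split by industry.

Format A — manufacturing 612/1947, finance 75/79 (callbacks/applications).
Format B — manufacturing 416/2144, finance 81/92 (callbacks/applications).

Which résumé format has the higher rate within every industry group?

Manufacturing: Format A 612/1947 = 31.4%, Format B 416/2144 = 19.4% → Format A
Finance: Format A 75/79 = 94.9%, Format B 81/92 = 88.0% → Format A
Format A has the higher rate in both groups.

Format A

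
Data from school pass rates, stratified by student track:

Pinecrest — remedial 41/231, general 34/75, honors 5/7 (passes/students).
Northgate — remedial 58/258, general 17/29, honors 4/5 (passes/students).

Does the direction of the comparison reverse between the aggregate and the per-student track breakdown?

Remedial: Pinecrest 41/231 = 17.7%, Northgate 58/258 = 22.5% → Northgate
General: Pinecrest 34/75 = 45.3%, Northgate 17/29 = 58.6% → Northgate
Honors: Pinecrest 5/7 = 71.4%, Northgate 4/5 = 80.0% → Northgate
Overall: Pinecrest 80/313 = 25.6%, Northgate 79/292 = 27.1% → Northgate
Northgate wins overall and in every student group — no reversal.

No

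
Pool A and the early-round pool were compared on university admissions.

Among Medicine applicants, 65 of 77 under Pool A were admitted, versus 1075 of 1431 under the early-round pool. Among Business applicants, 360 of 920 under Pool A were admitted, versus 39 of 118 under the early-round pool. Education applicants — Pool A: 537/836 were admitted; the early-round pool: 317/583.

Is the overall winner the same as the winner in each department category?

Medicine: Pool A 65/77 = 84.4%, the early-round pool 1075/1431 = 75.1% → Pool A
Business: Pool A 360/920 = 39.1%, the early-round pool 39/118 = 33.1% → Pool A
Education: Pool A 537/836 = 64.2%, the early-round pool 317/583 = 54.4% → Pool A
Overall: Pool A 962/1833 = 52.5%, the early-round pool 1431/2132 = 67.1% → the early-round pool
Pool A wins each department group but the early-round pool wins overall — the comparison reverses. Pool A's applicants skew toward Business, which has a lower base rate.

No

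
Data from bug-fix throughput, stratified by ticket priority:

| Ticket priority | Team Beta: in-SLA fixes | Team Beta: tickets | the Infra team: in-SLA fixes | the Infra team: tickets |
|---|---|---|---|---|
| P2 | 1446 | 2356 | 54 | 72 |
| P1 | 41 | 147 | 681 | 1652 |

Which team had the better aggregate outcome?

P2: Team Beta 1446/2356 = 61.4%, the Infra team 54/72 = 75.0% → the Infra team
P1: Team Beta 41/147 = 27.9%, the Infra team 681/1652 = 41.2% → the Infra team
Overall: Team Beta 1487/2503 = 59.4%, the Infra team 735/1724 = 42.6% → Team Beta
(The Infra team wins every ticket group but Team Beta wins overall — the Infra team's tickets skew toward the low-rate P1 group.)

Team Beta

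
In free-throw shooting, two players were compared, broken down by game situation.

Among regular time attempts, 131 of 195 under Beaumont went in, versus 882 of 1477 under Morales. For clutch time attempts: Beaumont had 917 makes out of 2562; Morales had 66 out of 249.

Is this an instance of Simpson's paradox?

Yes

Regular time: Beaumont 131/195 = 67.2%, Morales 882/1477 = 59.7% → Beaumont
Clutch time: Beaumont 917/2562 = 35.8%, Morales 66/249 = 26.5% → Beaumont
Overall: Beaumont 1048/2757 = 38.0%, Morales 948/1726 = 54.9% → Morales
Beaumont wins each game group but Morales wins overall — the comparison reverses. Beaumont's attempts skew toward clutch time, which has a lower base rate.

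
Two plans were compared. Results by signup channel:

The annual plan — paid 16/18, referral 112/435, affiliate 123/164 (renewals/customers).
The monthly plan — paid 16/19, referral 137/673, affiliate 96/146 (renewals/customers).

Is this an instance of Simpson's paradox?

Paid: the annual plan 16/18 = 88.9%, the monthly plan 16/19 = 84.2% → the annual plan
Referral: the annual plan 112/435 = 25.7%, the monthly plan 137/673 = 20.4% → the annual plan
Affiliate: the annual plan 123/164 = 75.0%, the monthly plan 96/146 = 65.8% → the annual plan
Overall: the annual plan 251/617 = 40.7%, the monthly plan 249/838 = 29.7% → the annual plan
The annual plan wins overall and in every signup group — no reversal.

No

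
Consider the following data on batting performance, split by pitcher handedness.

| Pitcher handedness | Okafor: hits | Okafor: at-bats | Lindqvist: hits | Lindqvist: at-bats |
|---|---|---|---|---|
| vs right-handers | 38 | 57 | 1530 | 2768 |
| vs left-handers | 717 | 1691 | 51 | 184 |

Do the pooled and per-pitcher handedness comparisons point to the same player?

Vs right-handers: Okafor 38/57 = 66.7%, Lindqvist 1530/2768 = 55.3% → Okafor
Vs left-handers: Okafor 717/1691 = 42.4%, Lindqvist 51/184 = 27.7% → Okafor
Overall: Okafor 755/1748 = 43.2%, Lindqvist 1581/2952 = 53.6% → Lindqvist
Okafor wins each pitcher group but Lindqvist wins overall — the comparison reverses. Okafor's at-bats skew toward vs left-handers, which has a lower base rate.

No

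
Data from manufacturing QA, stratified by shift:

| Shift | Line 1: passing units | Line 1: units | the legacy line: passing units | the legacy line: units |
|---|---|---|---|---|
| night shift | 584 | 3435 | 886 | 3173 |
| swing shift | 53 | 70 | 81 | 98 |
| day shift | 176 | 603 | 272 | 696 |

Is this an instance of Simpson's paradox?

No

Night shift: Line 1 584/3435 = 17.0%, the legacy line 886/3173 = 27.9% → the legacy line
Swing shift: Line 1 53/70 = 75.7%, the legacy line 81/98 = 82.7% → the legacy line
Day shift: Line 1 176/603 = 29.2%, the legacy line 272/696 = 39.1% → the legacy line
Overall: Line 1 813/4108 = 19.8%, the legacy line 1239/3967 = 31.2% → the legacy line
The legacy line wins overall and in every shift group — no reversal.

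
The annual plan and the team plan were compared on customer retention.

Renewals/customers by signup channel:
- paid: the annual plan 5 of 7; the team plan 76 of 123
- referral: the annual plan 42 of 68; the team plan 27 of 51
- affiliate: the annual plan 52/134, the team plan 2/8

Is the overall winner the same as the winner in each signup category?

No

Paid: the annual plan 5/7 = 71.4%, the team plan 76/123 = 61.8% → the annual plan
Referral: the annual plan 42/68 = 61.8%, the team plan 27/51 = 52.9% → the annual plan
Affiliate: the annual plan 52/134 = 38.8%, the team plan 2/8 = 25.0% → the annual plan
Overall: the annual plan 99/209 = 47.4%, the team plan 105/182 = 57.7% → the team plan
The annual plan wins each signup group but the team plan wins overall — the comparison reverses. The annual plan's customers skew toward affiliate, which has a lower base rate.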